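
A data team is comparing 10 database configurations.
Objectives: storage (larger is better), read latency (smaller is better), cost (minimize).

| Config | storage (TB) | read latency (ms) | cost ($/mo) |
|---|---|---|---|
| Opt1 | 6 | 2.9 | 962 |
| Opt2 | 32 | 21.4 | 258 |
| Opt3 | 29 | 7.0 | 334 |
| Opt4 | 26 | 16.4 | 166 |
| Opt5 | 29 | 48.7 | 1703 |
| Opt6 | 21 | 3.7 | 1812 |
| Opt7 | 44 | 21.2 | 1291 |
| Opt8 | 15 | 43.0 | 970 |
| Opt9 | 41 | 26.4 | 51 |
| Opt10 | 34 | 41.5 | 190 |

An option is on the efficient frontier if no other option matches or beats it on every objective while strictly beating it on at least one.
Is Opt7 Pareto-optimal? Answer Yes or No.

Yes

Opt1: worse on storage (6 vs 44).
Opt2: worse on storage (32 vs 44).
Opt3: worse on storage (29 vs 44).
Opt4: worse on storage (26 vs 44).
Opt5: worse on storage (29 vs 44).
Opt6: worse on storage (21 vs 44).
Opt8: worse on storage (15 vs 44).
Opt9: worse on storage (41 vs 44).
Opt10: worse on storage (34 vs 44).
No option is at least as good as Opt7 on every objective and strictly better on one.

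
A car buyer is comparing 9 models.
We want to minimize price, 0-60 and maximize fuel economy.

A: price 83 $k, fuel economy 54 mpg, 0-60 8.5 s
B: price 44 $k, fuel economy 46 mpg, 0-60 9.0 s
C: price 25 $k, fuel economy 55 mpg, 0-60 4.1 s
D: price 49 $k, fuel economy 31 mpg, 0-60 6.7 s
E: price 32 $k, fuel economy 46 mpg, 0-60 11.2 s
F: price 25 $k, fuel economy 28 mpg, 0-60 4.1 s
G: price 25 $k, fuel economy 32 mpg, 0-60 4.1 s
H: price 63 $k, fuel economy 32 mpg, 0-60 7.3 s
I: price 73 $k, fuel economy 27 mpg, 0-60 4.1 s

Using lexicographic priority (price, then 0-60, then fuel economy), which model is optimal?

First minimize price: best is 25, kept {C, F, G}.
Then minimize 0-60: best is 4.1, kept {C, F, G}.
Then maximize fuel economy: best is 55, kept {C}.

C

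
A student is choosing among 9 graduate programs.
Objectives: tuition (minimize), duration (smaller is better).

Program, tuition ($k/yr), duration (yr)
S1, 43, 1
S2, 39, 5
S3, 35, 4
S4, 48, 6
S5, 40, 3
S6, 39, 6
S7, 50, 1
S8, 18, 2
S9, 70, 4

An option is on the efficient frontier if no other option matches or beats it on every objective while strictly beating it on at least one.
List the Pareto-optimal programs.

S1: not dominated.
S2: dominated by S3 (tuition 35≤39, duration 4≤5).
S3: dominated by S8 (tuition 18≤35, duration 2≤4).
S4: dominated by S1 (tuition 43≤48, duration 1≤6).
S5: dominated by S8 (tuition 18≤40, duration 2≤3).
S6: dominated by S2 (tuition 39≤39, duration 5≤6).
S7: dominated by S1 (tuition 43≤50, duration 1≤1).
S8: not dominated (best tuition).
S9: dominated by S1 (tuition 43≤70, duration 1≤4).

S1, S8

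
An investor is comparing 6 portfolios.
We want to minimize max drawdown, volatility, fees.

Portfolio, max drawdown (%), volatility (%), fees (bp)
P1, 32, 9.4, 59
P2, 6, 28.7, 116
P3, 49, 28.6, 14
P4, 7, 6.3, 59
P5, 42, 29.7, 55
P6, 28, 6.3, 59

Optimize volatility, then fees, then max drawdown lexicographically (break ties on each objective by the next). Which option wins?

P4

First minimize volatility: best is 6.3, kept {P4, P6}.
Then minimize fees: best is 59, kept {P4, P6}.
Then minimize max drawdown: best is 7, kept {P4}.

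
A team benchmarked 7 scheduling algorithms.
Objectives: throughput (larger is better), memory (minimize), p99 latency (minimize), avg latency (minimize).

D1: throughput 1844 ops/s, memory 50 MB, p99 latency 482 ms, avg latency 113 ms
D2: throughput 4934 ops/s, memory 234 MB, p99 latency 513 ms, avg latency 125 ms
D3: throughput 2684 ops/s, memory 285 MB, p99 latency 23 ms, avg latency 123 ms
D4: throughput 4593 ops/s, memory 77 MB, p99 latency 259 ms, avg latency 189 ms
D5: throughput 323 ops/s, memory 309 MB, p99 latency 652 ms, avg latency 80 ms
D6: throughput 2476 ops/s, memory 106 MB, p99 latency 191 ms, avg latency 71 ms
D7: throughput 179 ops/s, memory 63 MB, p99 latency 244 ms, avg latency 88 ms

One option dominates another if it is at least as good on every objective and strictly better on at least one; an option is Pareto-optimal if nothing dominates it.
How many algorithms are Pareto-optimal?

D1: not dominated (best memory).
D2: not dominated (best throughput).
D3: not dominated (best p99 latency).
D4: not dominated.
D5: dominated by D6 (throughput 2476≥323, memory 106≤309, p99 latency 191≤652, avg latency 71≤80).
D6: not dominated (best avg latency).
D7: not dominated.
Pareto-optimal: D1, D2, D3, D4, D6, D7 → 6.

6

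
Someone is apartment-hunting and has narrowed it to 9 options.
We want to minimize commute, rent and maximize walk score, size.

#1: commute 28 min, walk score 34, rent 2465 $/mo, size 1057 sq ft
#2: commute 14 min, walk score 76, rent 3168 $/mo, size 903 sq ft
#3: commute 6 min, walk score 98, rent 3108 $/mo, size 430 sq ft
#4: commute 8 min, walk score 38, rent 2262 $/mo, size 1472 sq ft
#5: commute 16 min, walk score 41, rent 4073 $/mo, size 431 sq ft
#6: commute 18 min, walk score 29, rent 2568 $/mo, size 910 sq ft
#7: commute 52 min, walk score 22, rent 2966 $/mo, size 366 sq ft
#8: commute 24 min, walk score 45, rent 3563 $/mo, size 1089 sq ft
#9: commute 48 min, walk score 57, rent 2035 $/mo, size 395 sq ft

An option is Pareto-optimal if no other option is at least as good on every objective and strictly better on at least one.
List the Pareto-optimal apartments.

#2, #3, #4, #8, #9

#1: dominated by #4 (commute 8≤28, walk score 38≥34, rent 2262≤2465, size 1472≥1057).
#2: not dominated.
#3: not dominated (best commute).
#4: not dominated (best size).
#5: dominated by #2 (commute 14≤16, walk score 76≥41, rent 3168≤4073, size 903≥431).
#6: dominated by #4 (commute 8≤18, walk score 38≥29, rent 2262≤2568, size 1472≥910).
#7: dominated by #1 (commute 28≤52, walk score 34≥22, rent 2465≤2966, size 1057≥366).
#8: not dominated.
#9: not dominated (best rent).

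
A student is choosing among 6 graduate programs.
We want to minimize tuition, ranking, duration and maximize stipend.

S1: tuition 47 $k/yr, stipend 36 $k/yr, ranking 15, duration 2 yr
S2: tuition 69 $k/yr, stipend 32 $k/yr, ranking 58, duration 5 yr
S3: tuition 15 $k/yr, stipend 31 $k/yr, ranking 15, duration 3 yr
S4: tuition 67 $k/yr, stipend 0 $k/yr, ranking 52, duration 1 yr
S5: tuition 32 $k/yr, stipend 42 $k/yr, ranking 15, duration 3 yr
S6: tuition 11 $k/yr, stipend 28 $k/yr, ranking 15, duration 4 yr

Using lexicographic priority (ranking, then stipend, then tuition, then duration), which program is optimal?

S5

First minimize ranking: best is 15, kept {S1, S3, S5, S6}.
Then maximize stipend: best is 42, kept {S5}.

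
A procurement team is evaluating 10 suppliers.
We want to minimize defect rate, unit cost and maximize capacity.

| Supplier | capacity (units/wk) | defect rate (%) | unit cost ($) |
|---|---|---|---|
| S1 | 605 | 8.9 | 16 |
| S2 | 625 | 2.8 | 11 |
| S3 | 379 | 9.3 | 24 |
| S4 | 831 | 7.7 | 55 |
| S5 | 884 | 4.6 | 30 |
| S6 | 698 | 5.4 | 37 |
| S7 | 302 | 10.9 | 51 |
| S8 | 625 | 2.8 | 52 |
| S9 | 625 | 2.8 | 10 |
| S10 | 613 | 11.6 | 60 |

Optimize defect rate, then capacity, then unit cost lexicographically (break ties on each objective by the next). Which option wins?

First minimize defect rate: best is 2.8, kept {S2, S8, S9}.
Then maximize capacity: best is 625, kept {S2, S8, S9}.
Then minimize unit cost: best is 10, kept {S9}.

S9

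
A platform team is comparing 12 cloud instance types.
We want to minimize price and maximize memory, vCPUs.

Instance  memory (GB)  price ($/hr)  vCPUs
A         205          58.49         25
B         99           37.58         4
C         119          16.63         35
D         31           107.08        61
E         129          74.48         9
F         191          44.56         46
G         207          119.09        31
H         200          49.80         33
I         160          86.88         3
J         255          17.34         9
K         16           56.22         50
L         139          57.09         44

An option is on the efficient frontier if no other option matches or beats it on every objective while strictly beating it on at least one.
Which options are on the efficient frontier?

A, C, D, F, G, H, J, K

A: not dominated.
B: dominated by C (memory 119≥99, price 16.63≤37.58, vCPUs 35≥4).
C: not dominated (best price).
D: not dominated (best vCPUs).
E: dominated by A (memory 205≥129, price 58.49≤74.48, vCPUs 25≥9).
F: not dominated.
G: not dominated.
H: not dominated.
I: dominated by A (memory 205≥160, price 58.49≤86.88, vCPUs 25≥3).
J: not dominated (best memory).
K: not dominated.
L: dominated by F (memory 191≥139, price 44.56≤57.09, vCPUs 46≥44).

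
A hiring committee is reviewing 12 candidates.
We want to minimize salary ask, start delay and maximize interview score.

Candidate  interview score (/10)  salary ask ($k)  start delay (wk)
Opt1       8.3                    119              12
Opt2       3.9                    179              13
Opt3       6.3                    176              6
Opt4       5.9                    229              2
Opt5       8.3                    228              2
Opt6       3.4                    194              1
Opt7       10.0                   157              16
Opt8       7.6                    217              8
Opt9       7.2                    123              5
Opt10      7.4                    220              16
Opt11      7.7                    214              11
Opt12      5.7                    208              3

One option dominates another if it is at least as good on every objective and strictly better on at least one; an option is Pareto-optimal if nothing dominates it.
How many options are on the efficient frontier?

Opt1: not dominated (best salary ask).
Opt2: dominated by Opt1 (interview score 8.3≥3.9, salary ask 119≤179, start delay 12≤13).
Opt3: dominated by Opt9 (interview score 7.2≥6.3, salary ask 123≤176, start delay 5≤6).
Opt4: dominated by Opt5 (interview score 8.3≥5.9, salary ask 228≤229, start delay 2≤2).
Opt5: not dominated.
Opt6: not dominated (best start delay).
Opt7: not dominated (best interview score).
Opt8: not dominated.
Opt9: not dominated.
Opt10: dominated by Opt1 (interview score 8.3≥7.4, salary ask 119≤220, start delay 12≤16).
Opt11: not dominated.
Opt12: not dominated.
Pareto-optimal: Opt1, Opt5, Opt6, Opt7, Opt8, Opt9, Opt11, Opt12 → 8.

8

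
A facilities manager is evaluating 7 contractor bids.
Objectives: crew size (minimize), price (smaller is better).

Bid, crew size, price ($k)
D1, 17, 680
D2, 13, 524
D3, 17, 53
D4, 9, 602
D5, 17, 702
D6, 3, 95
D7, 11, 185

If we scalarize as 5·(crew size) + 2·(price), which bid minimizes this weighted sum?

D3

D1: 5·17 + 2·680 = 1445
D2: 5·13 + 2·524 = 1113
D3: 5·17 + 2·53 = 191
D4: 5·9 + 2·602 = 1249
D5: 5·17 + 2·702 = 1489
D6: 5·3 + 2·95 = 205
D7: 5·11 + 2·185 = 425
Lowest: D3 at 191.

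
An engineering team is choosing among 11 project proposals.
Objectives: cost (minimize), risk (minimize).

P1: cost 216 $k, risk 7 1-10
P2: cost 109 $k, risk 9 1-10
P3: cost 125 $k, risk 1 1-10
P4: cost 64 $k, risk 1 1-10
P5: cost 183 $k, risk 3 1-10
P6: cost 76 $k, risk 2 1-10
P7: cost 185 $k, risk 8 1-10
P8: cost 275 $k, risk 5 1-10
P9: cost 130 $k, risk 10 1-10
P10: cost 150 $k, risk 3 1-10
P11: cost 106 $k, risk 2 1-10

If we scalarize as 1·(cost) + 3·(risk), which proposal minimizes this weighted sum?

P1: 1·216 + 3·7 = 237
P2: 1·109 + 3·9 = 136
P3: 1·125 + 3·1 = 128
P4: 1·64 + 3·1 = 67
P5: 1·183 + 3·3 = 192
P6: 1·76 + 3·2 = 82
P7: 1·185 + 3·8 = 209
P8: 1·275 + 3·5 = 290
P9: 1·130 + 3·10 = 160
P10: 1·150 + 3·3 = 159
P11: 1·106 + 3·2 = 112
Lowest: P4 at 67.

P4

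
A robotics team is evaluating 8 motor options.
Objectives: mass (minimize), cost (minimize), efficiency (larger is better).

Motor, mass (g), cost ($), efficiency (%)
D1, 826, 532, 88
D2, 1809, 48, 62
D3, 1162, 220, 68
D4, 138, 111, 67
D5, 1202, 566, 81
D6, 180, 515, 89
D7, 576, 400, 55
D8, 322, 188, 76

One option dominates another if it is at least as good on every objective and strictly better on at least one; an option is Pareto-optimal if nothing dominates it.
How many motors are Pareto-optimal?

4

D1: dominated by D6 (mass 180≤826, cost 515≤532, efficiency 89≥88).
D2: not dominated (best cost).
D3: dominated by D8 (mass 322≤1162, cost 188≤220, efficiency 76≥68).
D4: not dominated (best mass).
D5: dominated by D1 (mass 826≤1202, cost 532≤566, efficiency 88≥81).
D6: not dominated (best efficiency).
D7: dominated by D4 (mass 138≤576, cost 111≤400, efficiency 67≥55).
D8: not dominated.
Pareto-optimal: D2, D4, D6, D8 → 4.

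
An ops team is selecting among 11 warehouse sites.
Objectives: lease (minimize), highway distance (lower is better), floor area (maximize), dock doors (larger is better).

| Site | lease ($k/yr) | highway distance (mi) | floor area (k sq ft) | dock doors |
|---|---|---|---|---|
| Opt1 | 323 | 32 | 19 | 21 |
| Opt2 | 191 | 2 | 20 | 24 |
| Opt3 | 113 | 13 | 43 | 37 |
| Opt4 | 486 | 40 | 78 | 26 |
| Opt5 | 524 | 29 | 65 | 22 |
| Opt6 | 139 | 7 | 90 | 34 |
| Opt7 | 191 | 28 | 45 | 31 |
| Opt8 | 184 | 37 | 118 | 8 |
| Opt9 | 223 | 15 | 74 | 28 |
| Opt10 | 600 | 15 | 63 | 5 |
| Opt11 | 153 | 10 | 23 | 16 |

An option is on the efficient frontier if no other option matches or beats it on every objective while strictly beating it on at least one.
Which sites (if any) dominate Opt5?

Opt6, Opt9

Opt6: lease 139≤524, highway distance 7≤29, floor area 90≥65, dock doors 34≥22 — dominates Opt5.
Opt9: lease 223≤524, highway distance 15≤29, floor area 74≥65, dock doors 28≥22 — dominates Opt5.
Others (Opt1, Opt2, Opt3, Opt4, Opt7, Opt8, Opt10, Opt11) are each worse than Opt5 on at least one objective.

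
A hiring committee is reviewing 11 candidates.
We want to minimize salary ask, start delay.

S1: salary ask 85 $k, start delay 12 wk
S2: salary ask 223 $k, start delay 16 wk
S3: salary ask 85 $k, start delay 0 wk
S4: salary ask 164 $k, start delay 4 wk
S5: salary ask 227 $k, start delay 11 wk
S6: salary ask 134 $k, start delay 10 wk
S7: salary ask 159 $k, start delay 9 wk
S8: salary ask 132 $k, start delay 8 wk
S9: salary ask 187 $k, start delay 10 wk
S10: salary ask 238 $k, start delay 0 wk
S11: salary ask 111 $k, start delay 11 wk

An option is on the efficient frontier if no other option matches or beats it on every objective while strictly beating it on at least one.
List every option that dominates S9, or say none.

S3, S4, S6, S7, S8

S3: salary ask 85≤187, start delay 0≤10 — dominates S9.
S4: salary ask 164≤187, start delay 4≤10 — dominates S9.
S6: salary ask 134≤187, start delay 10≤10 — dominates S9.
S7: salary ask 159≤187, start delay 9≤10 — dominates S9.
S8: salary ask 132≤187, start delay 8≤10 — dominates S9.
Others (S1, S2, S5, S10, S11) are each worse than S9 on at least one objective.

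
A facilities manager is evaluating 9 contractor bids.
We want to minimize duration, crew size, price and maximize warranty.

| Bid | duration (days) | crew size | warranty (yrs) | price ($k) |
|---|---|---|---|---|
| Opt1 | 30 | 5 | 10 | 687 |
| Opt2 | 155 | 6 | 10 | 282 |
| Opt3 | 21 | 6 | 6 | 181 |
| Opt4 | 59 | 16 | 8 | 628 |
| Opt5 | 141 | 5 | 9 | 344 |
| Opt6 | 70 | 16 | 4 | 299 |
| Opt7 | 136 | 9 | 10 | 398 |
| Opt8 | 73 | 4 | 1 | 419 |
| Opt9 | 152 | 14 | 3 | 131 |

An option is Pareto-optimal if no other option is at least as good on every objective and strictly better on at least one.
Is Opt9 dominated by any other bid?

No

Opt1: worse on price (687 vs 131).
Opt2: worse on duration (155 vs 152).
Opt3: worse on price (181 vs 131).
Opt4: worse on crew size (16 vs 14).
Opt5: worse on price (344 vs 131).
Opt6: worse on crew size (16 vs 14).
Opt7: worse on price (398 vs 131).
Opt8: worse on warranty (1 vs 3).
No option is at least as good as Opt9 on every objective and strictly better on one.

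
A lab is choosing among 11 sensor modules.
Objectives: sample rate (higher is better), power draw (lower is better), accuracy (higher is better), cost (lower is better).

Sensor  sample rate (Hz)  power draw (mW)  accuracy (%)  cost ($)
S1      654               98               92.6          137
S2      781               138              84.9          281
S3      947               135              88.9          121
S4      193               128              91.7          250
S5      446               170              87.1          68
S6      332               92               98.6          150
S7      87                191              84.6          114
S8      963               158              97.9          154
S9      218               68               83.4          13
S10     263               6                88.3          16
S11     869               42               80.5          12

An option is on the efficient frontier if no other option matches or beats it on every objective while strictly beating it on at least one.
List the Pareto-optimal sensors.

S1, S3, S5, S6, S8, S9, S10, S11

S1: not dominated.
S2: dominated by S3 (sample rate 947≥781, power draw 135≤138, accuracy 88.9≥84.9, cost 121≤281).
S3: not dominated.
S4: dominated by S1 (sample rate 654≥193, power draw 98≤128, accuracy 92.6≥91.7, cost 137≤250).
S5: not dominated.
S6: not dominated (best accuracy).
S7: dominated by S5 (sample rate 446≥87, power draw 170≤191, accuracy 87.1≥84.6, cost 68≤114).
S8: not dominated (best sample rate).
S9: not dominated.
S10: not dominated (best power draw).
S11: not dominated (best cost).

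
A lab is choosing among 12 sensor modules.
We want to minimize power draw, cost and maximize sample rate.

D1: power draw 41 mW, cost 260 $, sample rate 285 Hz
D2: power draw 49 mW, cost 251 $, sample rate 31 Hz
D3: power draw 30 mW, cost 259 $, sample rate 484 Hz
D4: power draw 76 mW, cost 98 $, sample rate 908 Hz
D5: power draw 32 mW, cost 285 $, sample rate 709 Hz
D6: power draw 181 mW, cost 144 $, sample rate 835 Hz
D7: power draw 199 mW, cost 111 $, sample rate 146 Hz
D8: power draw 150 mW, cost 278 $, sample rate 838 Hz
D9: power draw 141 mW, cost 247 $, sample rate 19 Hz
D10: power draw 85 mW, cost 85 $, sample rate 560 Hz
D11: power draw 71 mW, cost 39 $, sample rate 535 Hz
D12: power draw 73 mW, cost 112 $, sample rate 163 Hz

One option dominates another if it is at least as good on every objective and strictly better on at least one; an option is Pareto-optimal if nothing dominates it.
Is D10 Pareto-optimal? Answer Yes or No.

D1: worse on cost (260 vs 85).
D2: worse on cost (251 vs 85).
D3: worse on cost (259 vs 85).
D4: worse on cost (98 vs 85).
D5: worse on cost (285 vs 85).
D6: worse on power draw (181 vs 85).
D7: worse on power draw (199 vs 85).
D8: worse on power draw (150 vs 85).
D9: worse on power draw (141 vs 85).
D11: worse on sample rate (535 vs 560).
D12: worse on cost (112 vs 85).
No option is at least as good as D10 on every objective and strictly better on one.

Yes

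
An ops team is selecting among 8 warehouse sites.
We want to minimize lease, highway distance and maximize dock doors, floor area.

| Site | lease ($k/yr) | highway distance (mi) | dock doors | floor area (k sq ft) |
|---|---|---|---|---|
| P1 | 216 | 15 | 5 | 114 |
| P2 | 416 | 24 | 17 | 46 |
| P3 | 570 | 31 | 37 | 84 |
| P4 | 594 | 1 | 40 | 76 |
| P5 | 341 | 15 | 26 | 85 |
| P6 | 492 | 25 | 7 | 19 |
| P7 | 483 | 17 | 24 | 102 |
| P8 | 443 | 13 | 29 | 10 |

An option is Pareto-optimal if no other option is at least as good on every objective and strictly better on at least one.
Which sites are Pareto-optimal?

P1: not dominated (best lease).
P2: dominated by P5 (lease 341≤416, highway distance 15≤24, dock doors 26≥17, floor area 85≥46).
P3: not dominated.
P4: not dominated (best highway distance).
P5: not dominated.
P6: dominated by P2 (lease 416≤492, highway distance 24≤25, dock doors 17≥7, floor area 46≥19).
P7: not dominated.
P8: not dominated.

P1, P3, P4, P5, P7, P8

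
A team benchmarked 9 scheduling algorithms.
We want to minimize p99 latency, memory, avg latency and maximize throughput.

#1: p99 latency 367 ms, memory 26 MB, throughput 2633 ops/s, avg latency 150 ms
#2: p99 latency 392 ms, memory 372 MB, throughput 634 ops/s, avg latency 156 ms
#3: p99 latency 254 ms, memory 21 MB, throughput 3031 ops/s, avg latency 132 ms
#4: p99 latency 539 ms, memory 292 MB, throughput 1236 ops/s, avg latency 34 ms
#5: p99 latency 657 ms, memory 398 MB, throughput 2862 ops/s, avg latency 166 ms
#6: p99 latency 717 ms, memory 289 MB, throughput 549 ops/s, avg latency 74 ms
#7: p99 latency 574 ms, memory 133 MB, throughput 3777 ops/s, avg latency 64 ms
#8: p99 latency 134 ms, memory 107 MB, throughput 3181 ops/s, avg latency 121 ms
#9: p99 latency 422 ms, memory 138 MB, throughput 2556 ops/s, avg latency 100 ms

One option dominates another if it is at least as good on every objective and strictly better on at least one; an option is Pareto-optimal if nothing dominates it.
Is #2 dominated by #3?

#3 vs #2: p99 latency 254≤392, memory 21≤372, throughput 3031≥634, avg latency 132≤156 — #3 is at least as good on every objective with at least one strict improvement.

Yes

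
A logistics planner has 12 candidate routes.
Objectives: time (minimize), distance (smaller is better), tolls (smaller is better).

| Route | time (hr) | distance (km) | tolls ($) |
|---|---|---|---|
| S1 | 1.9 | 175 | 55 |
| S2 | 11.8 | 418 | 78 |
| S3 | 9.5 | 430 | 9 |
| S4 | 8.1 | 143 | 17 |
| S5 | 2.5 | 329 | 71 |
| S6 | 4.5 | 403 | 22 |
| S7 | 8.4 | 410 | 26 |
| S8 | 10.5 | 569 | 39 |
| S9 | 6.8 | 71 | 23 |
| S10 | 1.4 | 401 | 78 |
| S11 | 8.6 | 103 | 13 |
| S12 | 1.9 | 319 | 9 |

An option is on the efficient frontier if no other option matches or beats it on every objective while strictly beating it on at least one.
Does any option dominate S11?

No

S1: worse on distance (175 vs 103).
S2: worse on time (11.8 vs 8.6).
S3: worse on time (9.5 vs 8.6).
S4: worse on distance (143 vs 103).
S5: worse on distance (329 vs 103).
S6: worse on distance (403 vs 103).
S7: worse on distance (410 vs 103).
S8: worse on time (10.5 vs 8.6).
S9: worse on tolls (23 vs 13).
S10: worse on distance (401 vs 103).
S12: worse on distance (319 vs 103).
No option is at least as good as S11 on every objective and strictly better on one.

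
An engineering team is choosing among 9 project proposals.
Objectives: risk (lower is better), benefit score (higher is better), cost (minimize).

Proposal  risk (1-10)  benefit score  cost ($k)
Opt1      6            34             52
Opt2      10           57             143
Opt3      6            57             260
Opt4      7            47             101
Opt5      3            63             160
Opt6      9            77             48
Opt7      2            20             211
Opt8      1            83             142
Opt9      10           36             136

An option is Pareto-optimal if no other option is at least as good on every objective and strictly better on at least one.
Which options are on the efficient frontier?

Opt1, Opt4, Opt6, Opt8

Opt1: not dominated.
Opt2: dominated by Opt6 (risk 9≤10, benefit score 77≥57, cost 48≤143).
Opt3: dominated by Opt5 (risk 3≤6, benefit score 63≥57, cost 160≤260).
Opt4: not dominated.
Opt5: dominated by Opt8 (risk 1≤3, benefit score 83≥63, cost 142≤160).
Opt6: not dominated (best cost).
Opt7: dominated by Opt8 (risk 1≤2, benefit score 83≥20, cost 142≤211).
Opt8: not dominated (best risk).
Opt9: dominated by Opt4 (risk 7≤10, benefit score 47≥36, cost 101≤136).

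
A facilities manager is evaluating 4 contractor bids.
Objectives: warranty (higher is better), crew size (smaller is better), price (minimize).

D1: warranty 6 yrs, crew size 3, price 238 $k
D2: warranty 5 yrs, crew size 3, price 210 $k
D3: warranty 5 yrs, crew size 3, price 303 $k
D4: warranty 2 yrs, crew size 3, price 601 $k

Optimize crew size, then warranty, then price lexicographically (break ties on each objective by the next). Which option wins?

First minimize crew size: best is 3, kept {D1, D2, D3, D4}.
Then maximize warranty: best is 6, kept {D1}.

D1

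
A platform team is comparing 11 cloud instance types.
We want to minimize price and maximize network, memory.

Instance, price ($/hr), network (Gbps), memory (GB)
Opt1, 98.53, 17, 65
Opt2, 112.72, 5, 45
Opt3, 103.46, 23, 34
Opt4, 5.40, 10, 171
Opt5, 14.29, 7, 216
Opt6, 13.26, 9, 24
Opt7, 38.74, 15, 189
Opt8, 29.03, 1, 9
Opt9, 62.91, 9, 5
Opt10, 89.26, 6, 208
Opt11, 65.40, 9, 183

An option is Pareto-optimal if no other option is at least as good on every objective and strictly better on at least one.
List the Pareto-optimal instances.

Opt1: not dominated.
Opt2: dominated by Opt1 (price 98.53≤112.72, network 17≥5, memory 65≥45).
Opt3: not dominated (best network).
Opt4: not dominated (best price).
Opt5: not dominated (best memory).
Opt6: dominated by Opt4 (price 5.40≤13.26, network 10≥9, memory 171≥24).
Opt7: not dominated.
Opt8: dominated by Opt4 (price 5.40≤29.03, network 10≥1, memory 171≥9).
Opt9: dominated by Opt4 (price 5.40≤62.91, network 10≥9, memory 171≥5).
Opt10: dominated by Opt5 (price 14.29≤89.26, network 7≥6, memory 216≥208).
Opt11: dominated by Opt7 (price 38.74≤65.40, network 15≥9, memory 189≥183).

Opt1, Opt3, Opt4, Opt5, Opt7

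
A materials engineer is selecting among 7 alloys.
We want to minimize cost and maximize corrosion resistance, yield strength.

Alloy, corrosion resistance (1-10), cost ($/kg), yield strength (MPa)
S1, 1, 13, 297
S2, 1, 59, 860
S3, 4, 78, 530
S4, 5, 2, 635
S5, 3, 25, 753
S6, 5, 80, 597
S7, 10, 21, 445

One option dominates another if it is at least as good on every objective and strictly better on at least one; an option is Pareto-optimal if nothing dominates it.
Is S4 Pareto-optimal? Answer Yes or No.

S1: worse on corrosion resistance (1 vs 5).
S2: worse on corrosion resistance (1 vs 5).
S3: worse on corrosion resistance (4 vs 5).
S5: worse on corrosion resistance (3 vs 5).
S6: worse on cost (80 vs 2).
S7: worse on cost (21 vs 2).
No option is at least as good as S4 on every objective and strictly better on one.

Yes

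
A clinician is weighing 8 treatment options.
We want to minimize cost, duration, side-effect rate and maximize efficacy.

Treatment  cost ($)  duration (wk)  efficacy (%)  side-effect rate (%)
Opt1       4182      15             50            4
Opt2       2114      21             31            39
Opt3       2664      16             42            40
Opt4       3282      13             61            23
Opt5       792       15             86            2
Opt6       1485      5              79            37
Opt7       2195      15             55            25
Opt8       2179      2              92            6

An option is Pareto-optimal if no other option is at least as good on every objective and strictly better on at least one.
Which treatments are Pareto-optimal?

Opt1: dominated by Opt5 (cost 792≤4182, duration 15≤15, efficacy 86≥50, side-effect rate 2≤4).
Opt2: dominated by Opt5 (cost 792≤2114, duration 15≤21, efficacy 86≥31, side-effect rate 2≤39).
Opt3: dominated by Opt5 (cost 792≤2664, duration 15≤16, efficacy 86≥42, side-effect rate 2≤40).
Opt4: dominated by Opt8 (cost 2179≤3282, duration 2≤13, efficacy 92≥61, side-effect rate 6≤23).
Opt5: not dominated (best cost).
Opt6: not dominated.
Opt7: dominated by Opt5 (cost 792≤2195, duration 15≤15, efficacy 86≥55, side-effect rate 2≤25).
Opt8: not dominated (best duration).

Opt5, Opt6, Opt8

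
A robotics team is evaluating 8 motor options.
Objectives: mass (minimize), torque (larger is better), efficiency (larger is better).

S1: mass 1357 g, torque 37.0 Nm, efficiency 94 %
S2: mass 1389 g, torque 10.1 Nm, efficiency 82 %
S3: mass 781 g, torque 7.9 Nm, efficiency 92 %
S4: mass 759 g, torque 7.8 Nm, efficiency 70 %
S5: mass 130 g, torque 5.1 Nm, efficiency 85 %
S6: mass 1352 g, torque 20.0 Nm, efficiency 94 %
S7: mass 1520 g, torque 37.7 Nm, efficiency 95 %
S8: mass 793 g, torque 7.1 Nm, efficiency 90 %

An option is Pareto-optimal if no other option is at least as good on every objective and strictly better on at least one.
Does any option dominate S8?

Yes

S3 vs S8: mass 781≤793, torque 7.9≥7.1, efficiency 92≥90 — S3 is at least as good on every objective and strictly better on at least one, so S3 dominates S8.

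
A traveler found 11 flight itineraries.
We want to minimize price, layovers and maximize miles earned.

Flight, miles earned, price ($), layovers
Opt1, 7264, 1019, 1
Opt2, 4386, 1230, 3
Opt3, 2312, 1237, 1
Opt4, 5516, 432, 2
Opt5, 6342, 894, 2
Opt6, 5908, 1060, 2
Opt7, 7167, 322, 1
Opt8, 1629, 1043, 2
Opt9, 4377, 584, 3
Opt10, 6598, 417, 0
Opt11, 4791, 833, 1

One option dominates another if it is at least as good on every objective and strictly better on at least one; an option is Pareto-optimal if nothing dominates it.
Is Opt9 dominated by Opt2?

No

Opt2 vs Opt9: Opt2 is worse on price (1230 vs 584), so it does not dominate Opt9.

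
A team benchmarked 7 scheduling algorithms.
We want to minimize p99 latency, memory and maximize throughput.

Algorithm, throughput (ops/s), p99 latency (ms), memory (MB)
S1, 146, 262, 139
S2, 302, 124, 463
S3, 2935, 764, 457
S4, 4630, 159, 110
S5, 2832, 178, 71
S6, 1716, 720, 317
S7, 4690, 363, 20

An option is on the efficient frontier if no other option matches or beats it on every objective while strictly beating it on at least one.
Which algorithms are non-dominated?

S2, S4, S5, S7

S1: dominated by S4 (throughput 4630≥146, p99 latency 159≤262, memory 110≤139).
S2: not dominated (best p99 latency).
S3: dominated by S4 (throughput 4630≥2935, p99 latency 159≤764, memory 110≤457).
S4: not dominated.
S5: not dominated.
S6: dominated by S4 (throughput 4630≥1716, p99 latency 159≤720, memory 110≤317).
S7: not dominated (best throughput).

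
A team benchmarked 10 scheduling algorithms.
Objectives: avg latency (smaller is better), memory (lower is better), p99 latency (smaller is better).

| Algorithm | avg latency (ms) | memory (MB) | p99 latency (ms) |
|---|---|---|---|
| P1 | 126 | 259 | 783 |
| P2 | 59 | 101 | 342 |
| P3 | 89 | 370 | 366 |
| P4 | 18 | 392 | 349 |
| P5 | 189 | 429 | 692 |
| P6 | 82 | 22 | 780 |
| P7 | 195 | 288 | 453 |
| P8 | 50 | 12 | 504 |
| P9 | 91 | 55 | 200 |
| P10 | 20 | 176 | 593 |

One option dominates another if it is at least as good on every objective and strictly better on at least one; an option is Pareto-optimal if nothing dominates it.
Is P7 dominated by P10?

P10 vs P7: P10 is worse on p99 latency (593 vs 453), so it does not dominate P7.

No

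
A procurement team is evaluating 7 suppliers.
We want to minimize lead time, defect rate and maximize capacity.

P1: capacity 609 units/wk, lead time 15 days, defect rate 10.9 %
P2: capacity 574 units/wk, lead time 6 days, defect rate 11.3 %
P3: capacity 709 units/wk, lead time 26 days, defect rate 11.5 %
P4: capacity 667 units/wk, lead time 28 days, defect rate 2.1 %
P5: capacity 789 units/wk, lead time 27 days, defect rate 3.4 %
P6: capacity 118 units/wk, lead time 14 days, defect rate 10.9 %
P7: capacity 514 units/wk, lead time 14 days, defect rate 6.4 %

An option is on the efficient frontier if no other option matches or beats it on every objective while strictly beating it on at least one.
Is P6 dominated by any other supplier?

Yes

P7 vs P6: capacity 514≥118, lead time 14≤14, defect rate 6.4≤10.9 — P7 is at least as good on every objective and strictly better on at least one, so P7 dominates P6.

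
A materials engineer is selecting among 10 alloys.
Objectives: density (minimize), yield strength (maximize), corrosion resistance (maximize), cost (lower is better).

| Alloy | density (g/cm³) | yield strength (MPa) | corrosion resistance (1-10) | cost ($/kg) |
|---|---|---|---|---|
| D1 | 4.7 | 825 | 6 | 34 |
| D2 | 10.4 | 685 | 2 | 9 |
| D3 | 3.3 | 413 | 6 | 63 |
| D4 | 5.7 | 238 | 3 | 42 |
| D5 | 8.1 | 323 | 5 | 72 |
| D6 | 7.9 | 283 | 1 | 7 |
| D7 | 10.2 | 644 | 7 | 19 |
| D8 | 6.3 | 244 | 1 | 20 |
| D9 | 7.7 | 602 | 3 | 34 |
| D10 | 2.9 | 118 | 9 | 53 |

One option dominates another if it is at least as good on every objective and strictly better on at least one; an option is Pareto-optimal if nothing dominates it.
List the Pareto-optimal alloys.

D1: not dominated (best yield strength).
D2: not dominated.
D3: not dominated.
D4: dominated by D1 (density 4.7≤5.7, yield strength 825≥238, corrosion resistance 6≥3, cost 34≤42).
D5: dominated by D1 (density 4.7≤8.1, yield strength 825≥323, corrosion resistance 6≥5, cost 34≤72).
D6: not dominated (best cost).
D7: not dominated.
D8: not dominated.
D9: dominated by D1 (density 4.7≤7.7, yield strength 825≥602, corrosion resistance 6≥3, cost 34≤34).
D10: not dominated (best density).

D1, D2, D3, D6, D7, D8, D10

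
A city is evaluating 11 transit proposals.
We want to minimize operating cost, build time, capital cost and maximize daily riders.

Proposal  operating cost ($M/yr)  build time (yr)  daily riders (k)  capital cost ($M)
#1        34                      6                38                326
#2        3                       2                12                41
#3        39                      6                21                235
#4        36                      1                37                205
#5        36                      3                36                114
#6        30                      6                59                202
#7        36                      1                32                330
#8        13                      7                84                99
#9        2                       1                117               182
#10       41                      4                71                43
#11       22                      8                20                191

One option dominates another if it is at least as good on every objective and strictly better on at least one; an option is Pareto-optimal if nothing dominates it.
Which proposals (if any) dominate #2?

none

#1: worse on operating cost (34 vs 3).
#3: worse on operating cost (39 vs 3).
#4: worse on operating cost (36 vs 3).
#5: worse on operating cost (36 vs 3).
#6: worse on operating cost (30 vs 3).
#7: worse on operating cost (36 vs 3).
#8: worse on operating cost (13 vs 3).
#9: worse on capital cost (182 vs 41).
#10: worse on operating cost (41 vs 3).
#11: worse on operating cost (22 vs 3).
No option dominates #2.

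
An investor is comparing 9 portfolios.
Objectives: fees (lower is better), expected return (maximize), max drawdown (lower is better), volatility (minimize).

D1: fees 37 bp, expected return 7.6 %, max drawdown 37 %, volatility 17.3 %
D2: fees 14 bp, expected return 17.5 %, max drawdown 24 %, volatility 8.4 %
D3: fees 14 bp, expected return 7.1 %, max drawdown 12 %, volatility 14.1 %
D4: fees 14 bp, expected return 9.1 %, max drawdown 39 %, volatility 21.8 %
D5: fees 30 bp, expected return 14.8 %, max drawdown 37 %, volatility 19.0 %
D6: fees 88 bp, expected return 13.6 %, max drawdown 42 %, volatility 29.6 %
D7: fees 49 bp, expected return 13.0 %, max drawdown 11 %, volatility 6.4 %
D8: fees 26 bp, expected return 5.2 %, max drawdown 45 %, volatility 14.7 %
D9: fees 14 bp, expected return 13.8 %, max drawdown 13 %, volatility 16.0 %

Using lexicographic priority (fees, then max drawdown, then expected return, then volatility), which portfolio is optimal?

First minimize fees: best is 14, kept {D2, D3, D4, D9}.
Then minimize max drawdown: best is 12, kept {D3}.

D3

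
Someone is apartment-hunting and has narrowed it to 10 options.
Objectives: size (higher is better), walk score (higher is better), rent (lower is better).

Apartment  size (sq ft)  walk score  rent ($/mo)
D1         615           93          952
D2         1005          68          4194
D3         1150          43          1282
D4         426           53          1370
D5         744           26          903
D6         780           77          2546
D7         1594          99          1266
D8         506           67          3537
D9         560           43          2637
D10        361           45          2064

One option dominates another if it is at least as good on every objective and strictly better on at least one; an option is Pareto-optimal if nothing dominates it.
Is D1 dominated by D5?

No

D5 vs D1: D5 is worse on walk score (26 vs 93), so it does not dominate D1.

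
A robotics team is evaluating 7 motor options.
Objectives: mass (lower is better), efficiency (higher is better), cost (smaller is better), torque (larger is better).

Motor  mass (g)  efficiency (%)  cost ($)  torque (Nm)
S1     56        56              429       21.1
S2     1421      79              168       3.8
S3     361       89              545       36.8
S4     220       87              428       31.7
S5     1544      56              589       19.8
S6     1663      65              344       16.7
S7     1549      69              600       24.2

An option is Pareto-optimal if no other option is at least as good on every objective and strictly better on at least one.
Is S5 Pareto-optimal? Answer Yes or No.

S1 vs S5: mass 56≤1544, efficiency 56≥56, cost 429≤589, torque 21.1≥19.8 — S1 is at least as good on every objective and strictly better on at least one, so S1 dominates S5.

No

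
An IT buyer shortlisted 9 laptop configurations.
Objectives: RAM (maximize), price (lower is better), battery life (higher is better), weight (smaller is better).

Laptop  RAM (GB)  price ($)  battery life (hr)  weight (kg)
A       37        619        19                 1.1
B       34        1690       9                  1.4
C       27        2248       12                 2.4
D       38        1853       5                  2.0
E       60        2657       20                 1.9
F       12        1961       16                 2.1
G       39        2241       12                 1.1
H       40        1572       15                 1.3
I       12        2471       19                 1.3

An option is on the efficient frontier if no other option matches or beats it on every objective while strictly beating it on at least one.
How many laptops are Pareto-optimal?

A: not dominated (best price).
B: dominated by A (RAM 37≥34, price 619≤1690, battery life 19≥9, weight 1.1≤1.4).
C: dominated by A (RAM 37≥27, price 619≤2248, battery life 19≥12, weight 1.1≤2.4).
D: dominated by H (RAM 40≥38, price 1572≤1853, battery life 15≥5, weight 1.3≤2.0).
E: not dominated (best RAM).
F: dominated by A (RAM 37≥12, price 619≤1961, battery life 19≥16, weight 1.1≤2.1).
G: not dominated.
H: not dominated.
I: dominated by A (RAM 37≥12, price 619≤2471, battery life 19≥19, weight 1.1≤1.3).
Pareto-optimal: A, E, G, H → 4.

4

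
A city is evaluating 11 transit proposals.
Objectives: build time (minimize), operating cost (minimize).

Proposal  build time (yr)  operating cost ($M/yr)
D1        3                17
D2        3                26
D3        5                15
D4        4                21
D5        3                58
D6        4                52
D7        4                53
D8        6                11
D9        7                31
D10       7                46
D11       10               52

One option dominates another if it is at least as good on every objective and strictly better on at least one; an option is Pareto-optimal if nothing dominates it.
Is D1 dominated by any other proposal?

D2: worse on operating cost (26 vs 17).
D3: worse on build time (5 vs 3).
D4: worse on build time (4 vs 3).
D5: worse on operating cost (58 vs 17).
D6: worse on build time (4 vs 3).
D7: worse on build time (4 vs 3).
D8: worse on build time (6 vs 3).
D9: worse on build time (7 vs 3).
D10: worse on build time (7 vs 3).
D11: worse on build time (10 vs 3).
No option is at least as good as D1 on every objective and strictly better on one.

No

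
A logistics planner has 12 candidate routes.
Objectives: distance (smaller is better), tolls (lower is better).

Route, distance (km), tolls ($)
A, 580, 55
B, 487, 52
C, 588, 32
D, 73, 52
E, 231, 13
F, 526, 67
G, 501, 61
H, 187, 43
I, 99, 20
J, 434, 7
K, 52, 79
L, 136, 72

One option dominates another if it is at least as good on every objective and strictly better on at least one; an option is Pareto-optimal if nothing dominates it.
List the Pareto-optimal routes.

A: dominated by B (distance 487≤580, tolls 52≤55).
B: dominated by D (distance 73≤487, tolls 52≤52).
C: dominated by E (distance 231≤588, tolls 13≤32).
D: not dominated.
E: not dominated.
F: dominated by B (distance 487≤526, tolls 52≤67).
G: dominated by B (distance 487≤501, tolls 52≤61).
H: dominated by I (distance 99≤187, tolls 20≤43).
I: not dominated.
J: not dominated (best tolls).
K: not dominated (best distance).
L: dominated by D (distance 73≤136, tolls 52≤72).

D, E, I, J, K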